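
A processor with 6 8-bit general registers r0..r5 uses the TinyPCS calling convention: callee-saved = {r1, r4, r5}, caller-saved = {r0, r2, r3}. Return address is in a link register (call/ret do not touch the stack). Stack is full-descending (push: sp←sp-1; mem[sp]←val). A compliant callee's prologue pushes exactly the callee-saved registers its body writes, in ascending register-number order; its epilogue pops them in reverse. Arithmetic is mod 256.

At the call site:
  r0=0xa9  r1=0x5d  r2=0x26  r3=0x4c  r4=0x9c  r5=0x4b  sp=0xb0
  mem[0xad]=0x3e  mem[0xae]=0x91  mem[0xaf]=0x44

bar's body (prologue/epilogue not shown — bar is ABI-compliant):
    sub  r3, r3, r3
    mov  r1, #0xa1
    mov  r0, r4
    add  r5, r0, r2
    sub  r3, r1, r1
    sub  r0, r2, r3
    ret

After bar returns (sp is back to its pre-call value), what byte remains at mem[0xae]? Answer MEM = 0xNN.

MEM = 0x4b

prologue: push r1 → mem[0xaf]=0x5d, sp=0xaf
prologue: push r5 → mem[0xae]=0x4b, sp=0xae
body[0] sub  r3, r3, r3 → r3=0x00
body[1] mov  r1, #0xa1 → r1=0xa1
body[2] mov  r0, r4 → r0=0x9c
body[3] add  r5, r0, r2 → r5=0xc2
body[4] sub  r3, r1, r1 → r3=0x00
body[5] sub  r0, r2, r3 → r0=0x26
epilogue: pop r5=0x4b, sp=0xaf
epilogue: pop r1=0x5d, sp=0xb0
prologue pushed ['r1', 'r5'] at ['0xaf', '0xae']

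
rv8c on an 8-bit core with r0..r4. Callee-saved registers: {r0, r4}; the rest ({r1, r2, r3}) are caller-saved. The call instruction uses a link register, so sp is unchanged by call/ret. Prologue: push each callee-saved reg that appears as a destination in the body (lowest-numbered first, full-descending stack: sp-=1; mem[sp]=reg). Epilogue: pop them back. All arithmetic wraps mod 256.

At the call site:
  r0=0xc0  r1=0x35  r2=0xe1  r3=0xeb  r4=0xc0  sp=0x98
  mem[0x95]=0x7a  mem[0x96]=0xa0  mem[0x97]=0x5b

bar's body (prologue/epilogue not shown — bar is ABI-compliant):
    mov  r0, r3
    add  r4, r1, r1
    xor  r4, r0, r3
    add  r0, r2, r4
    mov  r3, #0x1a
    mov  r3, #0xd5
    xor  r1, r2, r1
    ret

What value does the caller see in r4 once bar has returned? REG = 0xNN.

REG = 0xc0

prologue: push r0 → mem[0x97]=0xc0, sp=0x97
prologue: push r4 → mem[0x96]=0xc0, sp=0x96
body[0] mov  r0, r3 → r0=0xeb
body[1] add  r4, r1, r1 → r4=0x6a
body[2] xor  r4, r0, r3 → r4=0x00
body[3] add  r0, r2, r4 → r0=0xe1
body[4] mov  r3, #0x1a → r3=0x1a
body[5] mov  r3, #0xd5 → r3=0xd5
body[6] xor  r1, r2, r1 → r1=0xd4
epilogue: pop r4=0xc0, sp=0x97
epilogue: pop r0=0xc0, sp=0x98
r4 is callee-saved → restored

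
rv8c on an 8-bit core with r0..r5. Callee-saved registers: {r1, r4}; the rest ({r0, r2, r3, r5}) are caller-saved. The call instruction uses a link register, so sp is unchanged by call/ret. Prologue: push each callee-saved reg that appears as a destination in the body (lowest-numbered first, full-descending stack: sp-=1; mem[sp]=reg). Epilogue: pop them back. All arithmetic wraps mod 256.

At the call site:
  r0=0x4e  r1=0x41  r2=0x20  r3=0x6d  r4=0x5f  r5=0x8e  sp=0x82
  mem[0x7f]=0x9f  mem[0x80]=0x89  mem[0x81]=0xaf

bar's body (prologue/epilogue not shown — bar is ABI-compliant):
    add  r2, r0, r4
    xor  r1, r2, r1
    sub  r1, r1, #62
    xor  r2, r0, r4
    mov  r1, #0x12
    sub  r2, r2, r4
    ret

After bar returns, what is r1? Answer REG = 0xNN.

prologue: push r1 -> mem[0x81]=0x41, sp=0x81
body[0] add  r2, r0, r4 -> r2=0xad
body[1] xor  r1, r2, r1 -> r1=0xec
body[2] sub  r1, r1, #62 -> r1=0xae
body[3] xor  r2, r0, r4 -> r2=0x11
body[4] mov  r1, #0x12 -> r1=0x12
body[5] sub  r2, r2, r4 -> r2=0xb2
epilogue: pop r1=0x41, sp=0x82
r1 is callee-saved -> restored

REG = 0x41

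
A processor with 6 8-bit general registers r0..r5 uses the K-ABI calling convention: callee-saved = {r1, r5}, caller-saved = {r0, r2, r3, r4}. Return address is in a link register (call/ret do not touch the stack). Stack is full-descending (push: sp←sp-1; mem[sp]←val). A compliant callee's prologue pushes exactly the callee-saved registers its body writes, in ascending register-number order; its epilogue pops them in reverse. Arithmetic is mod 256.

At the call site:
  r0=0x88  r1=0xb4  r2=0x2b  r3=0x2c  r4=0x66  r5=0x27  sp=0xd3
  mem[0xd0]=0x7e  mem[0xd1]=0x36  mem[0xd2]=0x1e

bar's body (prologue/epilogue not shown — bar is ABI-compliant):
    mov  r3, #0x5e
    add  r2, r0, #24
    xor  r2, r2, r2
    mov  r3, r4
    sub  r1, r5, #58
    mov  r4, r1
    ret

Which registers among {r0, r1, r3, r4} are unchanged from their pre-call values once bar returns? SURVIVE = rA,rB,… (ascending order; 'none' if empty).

SURVIVE = r0,r1

prologue: push r1 -> mem[0xd2]=0xb4, sp=0xd2
body[0] mov  r3, #0x5e -> r3=0x5e
body[1] add  r2, r0, #24 -> r2=0xa0
body[2] xor  r2, r2, r2 -> r2=0x00
body[3] mov  r3, r4 -> r3=0x66
body[4] sub  r1, r5, #58 -> r1=0xed
body[5] mov  r4, r1 -> r4=0xed
epilogue: pop r1=0xb4, sp=0xd3
r0: caller-saved, written=False
r1: callee-saved, written=True
r3: caller-saved, written=True
r4: caller-saved, written=True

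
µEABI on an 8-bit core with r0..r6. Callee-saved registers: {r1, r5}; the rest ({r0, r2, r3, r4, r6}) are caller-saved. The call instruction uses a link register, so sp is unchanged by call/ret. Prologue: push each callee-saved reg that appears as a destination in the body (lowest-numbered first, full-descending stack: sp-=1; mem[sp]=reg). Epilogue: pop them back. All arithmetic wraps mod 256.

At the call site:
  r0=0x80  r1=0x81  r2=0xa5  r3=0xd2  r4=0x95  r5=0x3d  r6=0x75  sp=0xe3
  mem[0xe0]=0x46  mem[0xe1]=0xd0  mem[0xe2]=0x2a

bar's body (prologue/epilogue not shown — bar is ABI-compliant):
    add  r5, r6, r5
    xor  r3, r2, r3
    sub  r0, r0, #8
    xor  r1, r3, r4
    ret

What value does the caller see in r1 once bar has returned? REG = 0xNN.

REG = 0x81

prologue: push r1 → mem[0xe2]=0x81, sp=0xe2
prologue: push r5 → mem[0xe1]=0x3d, sp=0xe1
body[0] add  r5, r6, r5 → r5=0xb2
body[1] xor  r3, r2, r3 → r3=0x77
body[2] sub  r0, r0, #8 → r0=0x78
body[3] xor  r1, r3, r4 → r1=0xe2
epilogue: pop r5=0x3d, sp=0xe2
epilogue: pop r1=0x81, sp=0xe3
r1 is callee-saved → restored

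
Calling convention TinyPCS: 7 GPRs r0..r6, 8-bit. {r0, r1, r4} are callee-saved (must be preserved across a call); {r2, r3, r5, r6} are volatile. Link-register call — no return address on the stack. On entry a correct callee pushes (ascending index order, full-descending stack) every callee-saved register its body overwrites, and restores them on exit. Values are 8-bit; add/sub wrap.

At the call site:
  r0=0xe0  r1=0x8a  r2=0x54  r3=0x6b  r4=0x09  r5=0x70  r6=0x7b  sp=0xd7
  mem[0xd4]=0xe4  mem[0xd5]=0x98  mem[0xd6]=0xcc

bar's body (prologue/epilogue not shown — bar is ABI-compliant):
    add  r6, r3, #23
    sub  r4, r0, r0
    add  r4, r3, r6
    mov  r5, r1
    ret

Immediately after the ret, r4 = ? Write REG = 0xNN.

prologue: push r4 → mem[0xd6]=0x09, sp=0xd6
body[0] add  r6, r3, #23 → r6=0x82
body[1] sub  r4, r0, r0 → r4=0x00
body[2] add  r4, r3, r6 → r4=0xed
body[3] mov  r5, r1 → r5=0x8a
epilogue: pop r4=0x09, sp=0xd7
r4 is callee-saved → restored

REG = 0x09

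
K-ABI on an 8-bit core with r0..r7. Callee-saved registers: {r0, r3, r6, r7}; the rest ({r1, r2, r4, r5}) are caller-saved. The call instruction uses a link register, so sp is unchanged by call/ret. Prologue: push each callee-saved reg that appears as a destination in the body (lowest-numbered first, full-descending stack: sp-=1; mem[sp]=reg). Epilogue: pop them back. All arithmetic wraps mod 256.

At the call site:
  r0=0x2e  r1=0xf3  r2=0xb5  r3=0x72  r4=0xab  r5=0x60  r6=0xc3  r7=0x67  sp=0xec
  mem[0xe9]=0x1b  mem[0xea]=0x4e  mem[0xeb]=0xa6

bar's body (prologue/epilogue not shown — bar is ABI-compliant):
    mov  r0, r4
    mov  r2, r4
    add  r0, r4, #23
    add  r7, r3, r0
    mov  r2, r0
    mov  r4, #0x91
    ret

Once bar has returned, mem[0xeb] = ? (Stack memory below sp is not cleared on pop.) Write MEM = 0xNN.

prologue: push r0 -> mem[0xeb]=0x2e, sp=0xeb
prologue: push r7 -> mem[0xea]=0x67, sp=0xea
body[0] mov  r0, r4 -> r0=0xab
body[1] mov  r2, r4 -> r2=0xab
body[2] add  r0, r4, #23 -> r0=0xc2
body[3] add  r7, r3, r0 -> r7=0x34
body[4] mov  r2, r0 -> r2=0xc2
body[5] mov  r4, #0x91 -> r4=0x91
epilogue: pop r7=0x67, sp=0xeb
epilogue: pop r0=0x2e, sp=0xec
prologue pushed ['r0', 'r7'] at ['0xeb', '0xea']

MEM = 0x2e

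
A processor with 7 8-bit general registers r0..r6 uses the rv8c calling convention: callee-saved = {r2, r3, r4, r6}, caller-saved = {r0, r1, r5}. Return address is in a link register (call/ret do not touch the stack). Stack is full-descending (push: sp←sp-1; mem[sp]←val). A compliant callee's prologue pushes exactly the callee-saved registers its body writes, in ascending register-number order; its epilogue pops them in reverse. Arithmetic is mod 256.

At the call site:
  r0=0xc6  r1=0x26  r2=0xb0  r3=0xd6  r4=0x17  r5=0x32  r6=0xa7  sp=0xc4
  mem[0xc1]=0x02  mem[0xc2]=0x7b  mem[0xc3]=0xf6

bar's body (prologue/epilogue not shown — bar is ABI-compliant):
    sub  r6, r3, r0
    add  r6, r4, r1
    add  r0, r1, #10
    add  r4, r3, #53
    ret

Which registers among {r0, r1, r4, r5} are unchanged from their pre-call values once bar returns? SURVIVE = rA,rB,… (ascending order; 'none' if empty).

prologue: push r4 → mem[0xc3]=0x17, sp=0xc3
prologue: push r6 → mem[0xc2]=0xa7, sp=0xc2
body[0] sub  r6, r3, r0 → r6=0x10
body[1] add  r6, r4, r1 → r6=0x3d
body[2] add  r0, r1, #10 → r0=0x30
body[3] add  r4, r3, #53 → r4=0x0b
epilogue: pop r6=0xa7, sp=0xc3
epilogue: pop r4=0x17, sp=0xc4
r0: caller-saved, written=True
r1: caller-saved, written=False
r4: callee-saved, written=True
r5: caller-saved, written=False

SURVIVE = r1,r4,r5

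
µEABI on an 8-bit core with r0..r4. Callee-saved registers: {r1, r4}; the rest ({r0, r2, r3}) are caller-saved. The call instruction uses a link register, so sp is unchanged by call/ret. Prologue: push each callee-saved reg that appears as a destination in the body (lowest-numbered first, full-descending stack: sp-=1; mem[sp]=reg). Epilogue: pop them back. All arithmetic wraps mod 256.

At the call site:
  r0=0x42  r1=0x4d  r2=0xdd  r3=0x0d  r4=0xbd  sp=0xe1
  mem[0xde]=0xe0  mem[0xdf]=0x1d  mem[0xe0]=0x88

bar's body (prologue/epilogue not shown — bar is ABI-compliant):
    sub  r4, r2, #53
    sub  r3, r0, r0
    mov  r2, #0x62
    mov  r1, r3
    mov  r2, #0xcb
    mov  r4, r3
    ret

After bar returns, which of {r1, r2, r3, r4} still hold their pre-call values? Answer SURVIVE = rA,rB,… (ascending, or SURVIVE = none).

prologue: push r1 → mem[0xe0]=0x4d, sp=0xe0
prologue: push r4 → mem[0xdf]=0xbd, sp=0xdf
body[0] sub  r4, r2, #53 → r4=0xa8
body[1] sub  r3, r0, r0 → r3=0x00
body[2] mov  r2, #0x62 → r2=0x62
body[3] mov  r1, r3 → r1=0x00
body[4] mov  r2, #0xcb → r2=0xcb
body[5] mov  r4, r3 → r4=0x00
epilogue: pop r4=0xbd, sp=0xe0
epilogue: pop r1=0x4d, sp=0xe1
r1: callee-saved, written=True
r2: caller-saved, written=True
r3: caller-saved, written=True
r4: callee-saved, written=True

SURVIVE = r1,r4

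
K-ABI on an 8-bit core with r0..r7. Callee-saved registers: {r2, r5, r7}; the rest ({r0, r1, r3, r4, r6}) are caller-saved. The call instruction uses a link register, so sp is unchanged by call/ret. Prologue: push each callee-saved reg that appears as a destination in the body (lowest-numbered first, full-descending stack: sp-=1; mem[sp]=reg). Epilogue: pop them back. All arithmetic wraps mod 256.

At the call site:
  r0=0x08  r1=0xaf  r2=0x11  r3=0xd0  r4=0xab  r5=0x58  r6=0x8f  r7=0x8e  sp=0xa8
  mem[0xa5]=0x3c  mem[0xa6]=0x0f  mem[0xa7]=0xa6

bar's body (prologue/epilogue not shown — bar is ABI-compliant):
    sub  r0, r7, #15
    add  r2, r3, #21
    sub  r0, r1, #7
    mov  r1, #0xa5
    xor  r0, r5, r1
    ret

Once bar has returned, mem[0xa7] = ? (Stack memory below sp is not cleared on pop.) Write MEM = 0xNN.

MEM = 0x11

prologue: push r2 -> mem[0xa7]=0x11, sp=0xa7
body[0] sub  r0, r7, #15 -> r0=0x7f
body[1] add  r2, r3, #21 -> r2=0xe5
body[2] sub  r0, r1, #7 -> r0=0xa8
body[3] mov  r1, #0xa5 -> r1=0xa5
body[4] xor  r0, r5, r1 -> r0=0xfd
epilogue: pop r2=0x11, sp=0xa8
prologue pushed ['r2'] at ['0xa7']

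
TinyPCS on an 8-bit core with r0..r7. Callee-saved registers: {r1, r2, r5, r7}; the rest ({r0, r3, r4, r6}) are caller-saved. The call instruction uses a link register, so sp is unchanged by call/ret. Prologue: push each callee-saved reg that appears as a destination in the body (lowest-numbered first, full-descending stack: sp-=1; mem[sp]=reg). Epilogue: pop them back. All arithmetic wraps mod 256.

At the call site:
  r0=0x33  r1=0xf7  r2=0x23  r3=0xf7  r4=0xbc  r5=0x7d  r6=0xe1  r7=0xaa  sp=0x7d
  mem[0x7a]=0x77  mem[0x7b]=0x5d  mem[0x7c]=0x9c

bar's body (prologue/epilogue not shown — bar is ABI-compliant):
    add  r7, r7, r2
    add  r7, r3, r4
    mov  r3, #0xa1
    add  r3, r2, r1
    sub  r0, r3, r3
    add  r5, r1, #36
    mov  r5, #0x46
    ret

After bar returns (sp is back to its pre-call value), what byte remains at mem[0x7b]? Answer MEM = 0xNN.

prologue: push r5 -> mem[0x7c]=0x7d, sp=0x7c
prologue: push r7 -> mem[0x7b]=0xaa, sp=0x7b
body[0] add  r7, r7, r2 -> r7=0xcd
body[1] add  r7, r3, r4 -> r7=0xb3
body[2] mov  r3, #0xa1 -> r3=0xa1
body[3] add  r3, r2, r1 -> r3=0x1a
body[4] sub  r0, r3, r3 -> r0=0x00
body[5] add  r5, r1, #36 -> r5=0x1b
body[6] mov  r5, #0x46 -> r5=0x46
epilogue: pop r7=0xaa, sp=0x7c
epilogue: pop r5=0x7d, sp=0x7d
prologue pushed ['r5', 'r7'] at ['0x7c', '0x7b']

MEM = 0xaa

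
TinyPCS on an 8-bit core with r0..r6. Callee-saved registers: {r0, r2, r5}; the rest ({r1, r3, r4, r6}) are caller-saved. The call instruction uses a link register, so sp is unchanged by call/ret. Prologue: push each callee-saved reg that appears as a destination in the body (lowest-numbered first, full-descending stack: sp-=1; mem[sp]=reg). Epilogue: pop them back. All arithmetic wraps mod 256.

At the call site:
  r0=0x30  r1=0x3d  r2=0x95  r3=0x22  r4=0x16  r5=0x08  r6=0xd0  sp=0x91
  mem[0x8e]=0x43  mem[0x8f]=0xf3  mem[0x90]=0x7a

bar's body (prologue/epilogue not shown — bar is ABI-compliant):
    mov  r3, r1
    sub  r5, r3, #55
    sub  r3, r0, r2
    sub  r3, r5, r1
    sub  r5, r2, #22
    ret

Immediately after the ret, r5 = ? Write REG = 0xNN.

prologue: push r5 → mem[0x90]=0x08, sp=0x90
body[0] mov  r3, r1 → r3=0x3d
body[1] sub  r5, r3, #55 → r5=0x06
body[2] sub  r3, r0, r2 → r3=0x9b
body[3] sub  r3, r5, r1 → r3=0xc9
body[4] sub  r5, r2, #22 → r5=0x7f
epilogue: pop r5=0x08, sp=0x91
r5 is callee-saved → restored

REG = 0x08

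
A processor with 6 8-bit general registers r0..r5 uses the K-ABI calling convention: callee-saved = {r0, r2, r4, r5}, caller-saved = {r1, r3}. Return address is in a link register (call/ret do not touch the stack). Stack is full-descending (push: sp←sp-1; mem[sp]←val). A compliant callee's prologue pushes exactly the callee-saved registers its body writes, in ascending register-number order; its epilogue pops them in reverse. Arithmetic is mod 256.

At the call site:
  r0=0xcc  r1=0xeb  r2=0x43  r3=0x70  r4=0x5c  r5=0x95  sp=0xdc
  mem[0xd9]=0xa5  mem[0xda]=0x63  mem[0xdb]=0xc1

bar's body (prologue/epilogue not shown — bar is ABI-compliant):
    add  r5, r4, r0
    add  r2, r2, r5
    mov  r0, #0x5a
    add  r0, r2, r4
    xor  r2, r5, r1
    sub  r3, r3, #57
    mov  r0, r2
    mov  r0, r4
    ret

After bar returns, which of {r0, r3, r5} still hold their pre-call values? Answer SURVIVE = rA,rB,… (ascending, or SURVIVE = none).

prologue: push r0 → mem[0xdb]=0xcc, sp=0xdb
prologue: push r2 → mem[0xda]=0x43, sp=0xda
prologue: push r5 → mem[0xd9]=0x95, sp=0xd9
body[0] add  r5, r4, r0 → r5=0x28
body[1] add  r2, r2, r5 → r2=0x6b
body[2] mov  r0, #0x5a → r0=0x5a
body[3] add  r0, r2, r4 → r0=0xc7
body[4] xor  r2, r5, r1 → r2=0xc3
body[5] sub  r3, r3, #57 → r3=0x37
body[6] mov  r0, r2 → r0=0xc3
body[7] mov  r0, r4 → r0=0x5c
epilogue: pop r5=0x95, sp=0xda
epilogue: pop r2=0x43, sp=0xdb
epilogue: pop r0=0xcc, sp=0xdc
r0: callee-saved, written=True
r3: caller-saved, written=True
r5: callee-saved, written=True

SURVIVE = r0,r5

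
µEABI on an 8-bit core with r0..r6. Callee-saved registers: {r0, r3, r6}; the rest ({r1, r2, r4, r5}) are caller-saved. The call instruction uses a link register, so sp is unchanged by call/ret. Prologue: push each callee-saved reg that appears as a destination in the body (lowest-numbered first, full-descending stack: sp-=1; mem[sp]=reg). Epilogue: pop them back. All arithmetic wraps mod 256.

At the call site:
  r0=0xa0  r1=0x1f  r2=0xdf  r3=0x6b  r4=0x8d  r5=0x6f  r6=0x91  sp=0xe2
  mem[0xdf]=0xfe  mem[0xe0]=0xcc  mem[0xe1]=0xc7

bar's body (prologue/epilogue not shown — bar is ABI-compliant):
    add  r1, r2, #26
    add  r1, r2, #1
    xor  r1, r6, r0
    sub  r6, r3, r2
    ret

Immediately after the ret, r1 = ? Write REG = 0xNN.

prologue: push r6 -> mem[0xe1]=0x91, sp=0xe1
body[0] add  r1, r2, #26 -> r1=0xf9
body[1] add  r1, r2, #1 -> r1=0xe0
body[2] xor  r1, r6, r0 -> r1=0x31
body[3] sub  r6, r3, r2 -> r6=0x8c
epilogue: pop r6=0x91, sp=0xe2
r1 is caller-saved -> body value

REG = 0x31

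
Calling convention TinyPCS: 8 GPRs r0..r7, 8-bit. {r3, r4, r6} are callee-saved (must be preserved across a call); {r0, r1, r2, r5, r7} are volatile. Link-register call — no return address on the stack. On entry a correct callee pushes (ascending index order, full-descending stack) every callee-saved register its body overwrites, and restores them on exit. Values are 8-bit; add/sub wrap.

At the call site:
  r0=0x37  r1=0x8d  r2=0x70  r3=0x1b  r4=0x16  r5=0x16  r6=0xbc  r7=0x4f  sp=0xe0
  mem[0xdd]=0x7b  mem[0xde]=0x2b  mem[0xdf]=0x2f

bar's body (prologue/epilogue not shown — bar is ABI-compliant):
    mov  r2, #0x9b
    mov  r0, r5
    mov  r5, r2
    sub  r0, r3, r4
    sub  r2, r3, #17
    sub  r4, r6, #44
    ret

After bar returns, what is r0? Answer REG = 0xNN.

REG = 0x05

prologue: push r4 → mem[0xdf]=0x16, sp=0xdf
body[0] mov  r2, #0x9b → r2=0x9b
body[1] mov  r0, r5 → r0=0x16
body[2] mov  r5, r2 → r5=0x9b
body[3] sub  r0, r3, r4 → r0=0x05
body[4] sub  r2, r3, #17 → r2=0x0a
body[5] sub  r4, r6, #44 → r4=0x90
epilogue: pop r4=0x16, sp=0xe0
r0 is caller-saved → body value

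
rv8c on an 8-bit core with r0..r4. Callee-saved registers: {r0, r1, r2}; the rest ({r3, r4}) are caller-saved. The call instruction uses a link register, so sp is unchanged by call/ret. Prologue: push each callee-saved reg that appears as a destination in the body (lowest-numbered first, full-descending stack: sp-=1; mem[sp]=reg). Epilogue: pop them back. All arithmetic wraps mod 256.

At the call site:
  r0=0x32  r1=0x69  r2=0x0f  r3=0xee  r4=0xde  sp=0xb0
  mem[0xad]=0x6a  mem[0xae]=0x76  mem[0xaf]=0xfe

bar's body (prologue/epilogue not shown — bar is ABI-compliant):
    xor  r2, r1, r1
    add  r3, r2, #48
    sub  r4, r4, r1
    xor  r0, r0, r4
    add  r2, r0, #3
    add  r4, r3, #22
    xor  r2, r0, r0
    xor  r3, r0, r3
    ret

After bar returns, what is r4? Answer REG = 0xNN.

REG = 0x46

prologue: push r0 -> mem[0xaf]=0x32, sp=0xaf
prologue: push r2 -> mem[0xae]=0x0f, sp=0xae
body[0] xor  r2, r1, r1 -> r2=0x00
body[1] add  r3, r2, #48 -> r3=0x30
body[2] sub  r4, r4, r1 -> r4=0x75
body[3] xor  r0, r0, r4 -> r0=0x47
body[4] add  r2, r0, #3 -> r2=0x4a
body[5] add  r4, r3, #22 -> r4=0x46
body[6] xor  r2, r0, r0 -> r2=0x00
body[7] xor  r3, r0, r3 -> r3=0x77
epilogue: pop r2=0x0f, sp=0xaf
epilogue: pop r0=0x32, sp=0xb0
r4 is caller-saved -> body value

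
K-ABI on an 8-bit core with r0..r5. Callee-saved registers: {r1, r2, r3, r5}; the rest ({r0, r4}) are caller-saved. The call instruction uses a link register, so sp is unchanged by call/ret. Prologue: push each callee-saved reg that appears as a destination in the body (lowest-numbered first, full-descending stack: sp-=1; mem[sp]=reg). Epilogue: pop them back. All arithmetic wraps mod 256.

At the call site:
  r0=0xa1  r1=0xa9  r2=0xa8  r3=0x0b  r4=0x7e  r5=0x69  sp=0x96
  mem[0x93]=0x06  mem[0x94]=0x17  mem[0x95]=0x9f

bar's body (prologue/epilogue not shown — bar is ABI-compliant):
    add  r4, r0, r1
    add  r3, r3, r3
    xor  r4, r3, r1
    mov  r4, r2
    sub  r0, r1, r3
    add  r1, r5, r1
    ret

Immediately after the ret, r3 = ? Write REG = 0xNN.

REG = 0x0b

prologue: push r1 -> mem[0x95]=0xa9, sp=0x95
prologue: push r3 -> mem[0x94]=0x0b, sp=0x94
body[0] add  r4, r0, r1 -> r4=0x4a
body[1] add  r3, r3, r3 -> r3=0x16
body[2] xor  r4, r3, r1 -> r4=0xbf
body[3] mov  r4, r2 -> r4=0xa8
body[4] sub  r0, r1, r3 -> r0=0x93
body[5] add  r1, r5, r1 -> r1=0x12
epilogue: pop r3=0x0b, sp=0x95
epilogue: pop r1=0xa9, sp=0x96
r3 is callee-saved -> restored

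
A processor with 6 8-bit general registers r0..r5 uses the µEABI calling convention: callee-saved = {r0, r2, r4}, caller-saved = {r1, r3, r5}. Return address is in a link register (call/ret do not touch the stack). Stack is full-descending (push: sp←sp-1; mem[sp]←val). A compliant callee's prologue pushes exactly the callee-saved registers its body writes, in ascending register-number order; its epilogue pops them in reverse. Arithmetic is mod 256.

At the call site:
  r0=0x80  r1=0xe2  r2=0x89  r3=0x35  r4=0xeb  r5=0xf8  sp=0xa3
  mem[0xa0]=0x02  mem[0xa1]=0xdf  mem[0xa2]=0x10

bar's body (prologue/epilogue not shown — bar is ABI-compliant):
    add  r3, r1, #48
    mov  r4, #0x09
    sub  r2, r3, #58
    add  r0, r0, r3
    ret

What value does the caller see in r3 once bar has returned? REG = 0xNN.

REG = 0x12

prologue: push r0 -> mem[0xa2]=0x80, sp=0xa2
prologue: push r2 -> mem[0xa1]=0x89, sp=0xa1
prologue: push r4 -> mem[0xa0]=0xeb, sp=0xa0
body[0] add  r3, r1, #48 -> r3=0x12
body[1] mov  r4, #0x09 -> r4=0x09
body[2] sub  r2, r3, #58 -> r2=0xd8
body[3] add  r0, r0, r3 -> r0=0x92
epilogue: pop r4=0xeb, sp=0xa1
epilogue: pop r2=0x89, sp=0xa2
epilogue: pop r0=0x80, sp=0xa3
r3 is caller-saved -> body value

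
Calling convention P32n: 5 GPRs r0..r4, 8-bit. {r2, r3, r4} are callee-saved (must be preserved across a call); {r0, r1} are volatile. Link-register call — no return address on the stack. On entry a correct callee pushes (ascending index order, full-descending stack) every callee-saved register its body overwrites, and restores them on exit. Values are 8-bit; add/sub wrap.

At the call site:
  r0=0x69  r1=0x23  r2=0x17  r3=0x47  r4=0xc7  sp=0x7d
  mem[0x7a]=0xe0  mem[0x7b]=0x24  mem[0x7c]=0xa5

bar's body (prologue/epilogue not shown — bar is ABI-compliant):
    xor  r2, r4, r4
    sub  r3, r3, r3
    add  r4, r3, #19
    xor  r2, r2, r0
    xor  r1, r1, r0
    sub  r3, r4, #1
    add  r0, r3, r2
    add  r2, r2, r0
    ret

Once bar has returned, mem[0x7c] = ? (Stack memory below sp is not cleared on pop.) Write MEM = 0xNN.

MEM = 0x17

prologue: push r2 -> mem[0x7c]=0x17, sp=0x7c
prologue: push r3 -> mem[0x7b]=0x47, sp=0x7b
prologue: push r4 -> mem[0x7a]=0xc7, sp=0x7a
body[0] xor  r2, r4, r4 -> r2=0x00
body[1] sub  r3, r3, r3 -> r3=0x00
body[2] add  r4, r3, #19 -> r4=0x13
body[3] xor  r2, r2, r0 -> r2=0x69
body[4] xor  r1, r1, r0 -> r1=0x4a
body[5] sub  r3, r4, #1 -> r3=0x12
body[6] add  r0, r3, r2 -> r0=0x7b
body[7] add  r2, r2, r0 -> r2=0xe4
epilogue: pop r4=0xc7, sp=0x7b
epilogue: pop r3=0x47, sp=0x7c
epilogue: pop r2=0x17, sp=0x7d
prologue pushed ['r2', 'r3', 'r4'] at ['0x7c', '0x7b', '0x7a']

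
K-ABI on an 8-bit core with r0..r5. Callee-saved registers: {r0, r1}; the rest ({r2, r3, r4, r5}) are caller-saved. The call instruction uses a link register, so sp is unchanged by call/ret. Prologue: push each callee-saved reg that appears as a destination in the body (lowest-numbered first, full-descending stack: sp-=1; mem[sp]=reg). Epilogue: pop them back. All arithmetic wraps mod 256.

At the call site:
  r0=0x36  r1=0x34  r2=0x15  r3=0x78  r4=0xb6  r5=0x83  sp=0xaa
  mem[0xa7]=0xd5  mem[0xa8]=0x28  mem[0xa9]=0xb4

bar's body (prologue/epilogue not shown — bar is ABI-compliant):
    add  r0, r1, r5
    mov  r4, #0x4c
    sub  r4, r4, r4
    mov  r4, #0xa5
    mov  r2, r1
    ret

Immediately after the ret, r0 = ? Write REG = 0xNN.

REG = 0x36

prologue: push r0 -> mem[0xa9]=0x36, sp=0xa9
body[0] add  r0, r1, r5 -> r0=0xb7
body[1] mov  r4, #0x4c -> r4=0x4c
body[2] sub  r4, r4, r4 -> r4=0x00
body[3] mov  r4, #0xa5 -> r4=0xa5
body[4] mov  r2, r1 -> r2=0x34
epilogue: pop r0=0x36, sp=0xaa
r0 is callee-saved -> restored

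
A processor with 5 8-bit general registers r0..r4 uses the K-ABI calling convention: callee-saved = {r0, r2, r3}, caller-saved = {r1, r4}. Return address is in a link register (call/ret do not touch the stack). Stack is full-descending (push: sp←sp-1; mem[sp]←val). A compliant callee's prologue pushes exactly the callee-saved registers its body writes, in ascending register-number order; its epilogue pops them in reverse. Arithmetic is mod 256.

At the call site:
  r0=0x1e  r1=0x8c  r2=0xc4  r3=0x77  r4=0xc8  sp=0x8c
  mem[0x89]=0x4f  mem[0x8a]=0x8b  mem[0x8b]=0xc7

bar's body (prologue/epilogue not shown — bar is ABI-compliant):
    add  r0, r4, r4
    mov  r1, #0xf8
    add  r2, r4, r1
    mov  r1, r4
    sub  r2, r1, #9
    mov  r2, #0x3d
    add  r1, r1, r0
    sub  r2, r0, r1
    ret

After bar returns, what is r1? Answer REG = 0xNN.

REG = 0x58

prologue: push r0 → mem[0x8b]=0x1e, sp=0x8b
prologue: push r2 → mem[0x8a]=0xc4, sp=0x8a
body[0] add  r0, r4, r4 → r0=0x90
body[1] mov  r1, #0xf8 → r1=0xf8
body[2] add  r2, r4, r1 → r2=0xc0
body[3] mov  r1, r4 → r1=0xc8
body[4] sub  r2, r1, #9 → r2=0xbf
body[5] mov  r2, #0x3d → r2=0x3d
body[6] add  r1, r1, r0 → r1=0x58
body[7] sub  r2, r0, r1 → r2=0x38
epilogue: pop r2=0xc4, sp=0x8b
epilogue: pop r0=0x1e, sp=0x8c
r1 is caller-saved → body value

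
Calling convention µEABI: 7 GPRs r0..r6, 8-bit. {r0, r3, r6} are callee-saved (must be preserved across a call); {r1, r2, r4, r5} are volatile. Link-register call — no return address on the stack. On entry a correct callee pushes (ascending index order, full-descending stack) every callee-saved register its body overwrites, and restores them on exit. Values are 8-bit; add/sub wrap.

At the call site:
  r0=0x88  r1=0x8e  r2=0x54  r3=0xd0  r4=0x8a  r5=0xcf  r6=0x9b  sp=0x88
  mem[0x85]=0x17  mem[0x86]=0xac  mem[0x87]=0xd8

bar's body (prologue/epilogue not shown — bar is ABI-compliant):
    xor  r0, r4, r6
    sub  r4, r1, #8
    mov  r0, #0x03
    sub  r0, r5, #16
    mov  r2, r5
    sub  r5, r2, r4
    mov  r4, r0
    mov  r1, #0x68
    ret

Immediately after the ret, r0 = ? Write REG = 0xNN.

prologue: push r0 → mem[0x87]=0x88, sp=0x87
body[0] xor  r0, r4, r6 → r0=0x11
body[1] sub  r4, r1, #8 → r4=0x86
body[2] mov  r0, #0x03 → r0=0x03
body[3] sub  r0, r5, #16 → r0=0xbf
body[4] mov  r2, r5 → r2=0xcf
body[5] sub  r5, r2, r4 → r5=0x49
body[6] mov  r4, r0 → r4=0xbf
body[7] mov  r1, #0x68 → r1=0x68
epilogue: pop r0=0x88, sp=0x88
r0 is callee-saved → restored

REG = 0x88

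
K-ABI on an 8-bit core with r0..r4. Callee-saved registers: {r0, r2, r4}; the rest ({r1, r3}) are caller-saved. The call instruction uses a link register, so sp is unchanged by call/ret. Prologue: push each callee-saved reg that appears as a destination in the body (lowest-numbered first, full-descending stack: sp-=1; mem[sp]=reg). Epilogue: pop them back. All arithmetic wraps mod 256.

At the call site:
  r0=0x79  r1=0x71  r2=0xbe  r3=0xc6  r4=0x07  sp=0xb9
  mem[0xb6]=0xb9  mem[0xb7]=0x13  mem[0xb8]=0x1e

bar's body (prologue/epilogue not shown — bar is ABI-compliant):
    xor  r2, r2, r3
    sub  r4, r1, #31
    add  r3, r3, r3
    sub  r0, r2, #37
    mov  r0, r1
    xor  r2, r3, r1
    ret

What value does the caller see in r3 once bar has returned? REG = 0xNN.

REG = 0x8c

prologue: push r0 → mem[0xb8]=0x79, sp=0xb8
prologue: push r2 → mem[0xb7]=0xbe, sp=0xb7
prologue: push r4 → mem[0xb6]=0x07, sp=0xb6
body[0] xor  r2, r2, r3 → r2=0x78
body[1] sub  r4, r1, #31 → r4=0x52
body[2] add  r3, r3, r3 → r3=0x8c
body[3] sub  r0, r2, #37 → r0=0x53
body[4] mov  r0, r1 → r0=0x71
body[5] xor  r2, r3, r1 → r2=0xfd
epilogue: pop r4=0x07, sp=0xb7
epilogue: pop r2=0xbe, sp=0xb8
epilogue: pop r0=0x79, sp=0xb9
r3 is caller-saved → body value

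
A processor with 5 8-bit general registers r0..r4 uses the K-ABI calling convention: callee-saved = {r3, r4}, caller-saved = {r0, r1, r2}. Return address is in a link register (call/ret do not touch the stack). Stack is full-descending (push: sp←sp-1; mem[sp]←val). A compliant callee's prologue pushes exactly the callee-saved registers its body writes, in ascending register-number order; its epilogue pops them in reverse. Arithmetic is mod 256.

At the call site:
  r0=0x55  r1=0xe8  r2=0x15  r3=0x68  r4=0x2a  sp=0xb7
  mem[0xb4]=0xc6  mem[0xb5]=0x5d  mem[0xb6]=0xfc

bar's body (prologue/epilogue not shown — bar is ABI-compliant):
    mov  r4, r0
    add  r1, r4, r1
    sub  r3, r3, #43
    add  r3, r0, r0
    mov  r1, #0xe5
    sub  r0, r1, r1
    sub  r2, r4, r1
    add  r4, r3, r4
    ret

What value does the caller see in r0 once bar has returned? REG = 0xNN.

prologue: push r3 -> mem[0xb6]=0x68, sp=0xb6
prologue: push r4 -> mem[0xb5]=0x2a, sp=0xb5
body[0] mov  r4, r0 -> r4=0x55
body[1] add  r1, r4, r1 -> r1=0x3d
body[2] sub  r3, r3, #43 -> r3=0x3d
body[3] add  r3, r0, r0 -> r3=0xaa
body[4] mov  r1, #0xe5 -> r1=0xe5
body[5] sub  r0, r1, r1 -> r0=0x00
body[6] sub  r2, r4, r1 -> r2=0x70
body[7] add  r4, r3, r4 -> r4=0xff
epilogue: pop r4=0x2a, sp=0xb6
epilogue: pop r3=0x68, sp=0xb7
r0 is caller-saved -> body value

REG = 0x00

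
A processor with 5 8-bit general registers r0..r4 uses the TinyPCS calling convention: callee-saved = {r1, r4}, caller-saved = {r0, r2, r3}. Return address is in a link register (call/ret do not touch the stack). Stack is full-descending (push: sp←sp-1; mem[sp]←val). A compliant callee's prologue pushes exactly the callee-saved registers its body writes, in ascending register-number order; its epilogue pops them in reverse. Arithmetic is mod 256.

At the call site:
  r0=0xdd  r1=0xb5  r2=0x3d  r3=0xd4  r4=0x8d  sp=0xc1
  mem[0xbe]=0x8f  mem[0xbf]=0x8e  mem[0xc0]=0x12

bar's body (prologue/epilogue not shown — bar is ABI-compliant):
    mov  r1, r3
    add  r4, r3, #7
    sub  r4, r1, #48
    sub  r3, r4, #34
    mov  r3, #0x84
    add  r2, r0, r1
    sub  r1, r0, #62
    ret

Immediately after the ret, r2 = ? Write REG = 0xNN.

prologue: push r1 -> mem[0xc0]=0xb5, sp=0xc0
prologue: push r4 -> mem[0xbf]=0x8d, sp=0xbf
body[0] mov  r1, r3 -> r1=0xd4
body[1] add  r4, r3, #7 -> r4=0xdb
body[2] sub  r4, r1, #48 -> r4=0xa4
body[3] sub  r3, r4, #34 -> r3=0x82
body[4] mov  r3, #0x84 -> r3=0x84
body[5] add  r2, r0, r1 -> r2=0xb1
body[6] sub  r1, r0, #62 -> r1=0x9f
epilogue: pop r4=0x8d, sp=0xc0
epilogue: pop r1=0xb5, sp=0xc1
r2 is caller-saved -> body value

REG = 0xb1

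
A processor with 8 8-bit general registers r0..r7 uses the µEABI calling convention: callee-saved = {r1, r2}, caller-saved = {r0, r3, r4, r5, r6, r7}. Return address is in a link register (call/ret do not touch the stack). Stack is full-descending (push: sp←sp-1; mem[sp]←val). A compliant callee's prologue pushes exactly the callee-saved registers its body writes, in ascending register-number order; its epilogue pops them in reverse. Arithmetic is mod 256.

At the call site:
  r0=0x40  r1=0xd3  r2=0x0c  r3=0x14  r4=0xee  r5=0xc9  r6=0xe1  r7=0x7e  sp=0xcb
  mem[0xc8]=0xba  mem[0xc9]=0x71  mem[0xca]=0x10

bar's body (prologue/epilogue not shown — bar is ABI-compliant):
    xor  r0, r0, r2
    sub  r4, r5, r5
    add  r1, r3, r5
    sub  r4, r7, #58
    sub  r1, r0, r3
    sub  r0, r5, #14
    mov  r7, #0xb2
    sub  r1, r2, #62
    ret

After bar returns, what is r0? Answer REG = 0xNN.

REG = 0xbb

prologue: push r1 → mem[0xca]=0xd3, sp=0xca
body[0] xor  r0, r0, r2 → r0=0x4c
body[1] sub  r4, r5, r5 → r4=0x00
body[2] add  r1, r3, r5 → r1=0xdd
body[3] sub  r4, r7, #58 → r4=0x44
body[4] sub  r1, r0, r3 → r1=0x38
body[5] sub  r0, r5, #14 → r0=0xbb
body[6] mov  r7, #0xb2 → r7=0xb2
body[7] sub  r1, r2, #62 → r1=0xce
epilogue: pop r1=0xd3, sp=0xcb
r0 is caller-saved → body value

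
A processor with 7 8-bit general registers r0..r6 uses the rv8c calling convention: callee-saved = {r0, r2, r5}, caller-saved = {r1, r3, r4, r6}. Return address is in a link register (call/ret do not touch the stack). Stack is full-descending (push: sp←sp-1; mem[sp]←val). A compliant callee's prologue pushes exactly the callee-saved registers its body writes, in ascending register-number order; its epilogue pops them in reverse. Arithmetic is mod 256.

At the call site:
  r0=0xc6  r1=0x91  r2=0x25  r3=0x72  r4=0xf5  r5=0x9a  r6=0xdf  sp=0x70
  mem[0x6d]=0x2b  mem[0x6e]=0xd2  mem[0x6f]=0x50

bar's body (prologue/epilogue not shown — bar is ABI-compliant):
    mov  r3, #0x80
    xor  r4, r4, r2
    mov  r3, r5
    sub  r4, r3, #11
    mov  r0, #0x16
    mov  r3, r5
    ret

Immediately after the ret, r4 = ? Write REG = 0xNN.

REG = 0x8f

prologue: push r0 -> mem[0x6f]=0xc6, sp=0x6f
body[0] mov  r3, #0x80 -> r3=0x80
body[1] xor  r4, r4, r2 -> r4=0xd0
body[2] mov  r3, r5 -> r3=0x9a
body[3] sub  r4, r3, #11 -> r4=0x8f
body[4] mov  r0, #0x16 -> r0=0x16
body[5] mov  r3, r5 -> r3=0x9a
epilogue: pop r0=0xc6, sp=0x70
r4 is caller-saved -> body value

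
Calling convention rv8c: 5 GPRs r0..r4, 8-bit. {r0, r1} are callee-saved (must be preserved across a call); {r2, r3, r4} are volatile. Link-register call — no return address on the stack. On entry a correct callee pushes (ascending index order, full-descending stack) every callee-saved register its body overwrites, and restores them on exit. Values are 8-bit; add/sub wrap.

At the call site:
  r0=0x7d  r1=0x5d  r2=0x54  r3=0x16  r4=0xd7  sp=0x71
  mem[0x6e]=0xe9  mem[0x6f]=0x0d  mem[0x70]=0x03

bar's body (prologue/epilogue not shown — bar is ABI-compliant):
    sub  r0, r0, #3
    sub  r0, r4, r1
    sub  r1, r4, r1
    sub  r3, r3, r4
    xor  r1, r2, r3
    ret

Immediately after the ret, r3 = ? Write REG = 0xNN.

REG = 0x3f

prologue: push r0 -> mem[0x70]=0x7d, sp=0x70
prologue: push r1 -> mem[0x6f]=0x5d, sp=0x6f
body[0] sub  r0, r0, #3 -> r0=0x7a
body[1] sub  r0, r4, r1 -> r0=0x7a
body[2] sub  r1, r4, r1 -> r1=0x7a
body[3] sub  r3, r3, r4 -> r3=0x3f
body[4] xor  r1, r2, r3 -> r1=0x6b
epilogue: pop r1=0x5d, sp=0x70
epilogue: pop r0=0x7d, sp=0x71
r3 is caller-saved -> body value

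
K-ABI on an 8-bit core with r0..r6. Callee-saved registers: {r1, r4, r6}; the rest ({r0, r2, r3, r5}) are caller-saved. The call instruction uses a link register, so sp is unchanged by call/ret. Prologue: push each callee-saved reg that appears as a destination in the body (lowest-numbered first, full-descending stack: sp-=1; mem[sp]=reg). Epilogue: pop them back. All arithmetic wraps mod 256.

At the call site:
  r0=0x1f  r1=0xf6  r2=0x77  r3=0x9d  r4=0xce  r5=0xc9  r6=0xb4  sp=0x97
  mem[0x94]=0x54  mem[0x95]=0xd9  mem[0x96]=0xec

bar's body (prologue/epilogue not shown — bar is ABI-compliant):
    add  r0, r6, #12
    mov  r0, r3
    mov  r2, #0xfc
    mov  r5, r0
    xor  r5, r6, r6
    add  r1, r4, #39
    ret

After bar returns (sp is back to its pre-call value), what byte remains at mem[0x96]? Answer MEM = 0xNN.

prologue: push r1 -> mem[0x96]=0xf6, sp=0x96
body[0] add  r0, r6, #12 -> r0=0xc0
body[1] mov  r0, r3 -> r0=0x9d
body[2] mov  r2, #0xfc -> r2=0xfc
body[3] mov  r5, r0 -> r5=0x9d
body[4] xor  r5, r6, r6 -> r5=0x00
body[5] add  r1, r4, #39 -> r1=0xf5
epilogue: pop r1=0xf6, sp=0x97
prologue pushed ['r1'] at ['0x96']

MEM = 0xf6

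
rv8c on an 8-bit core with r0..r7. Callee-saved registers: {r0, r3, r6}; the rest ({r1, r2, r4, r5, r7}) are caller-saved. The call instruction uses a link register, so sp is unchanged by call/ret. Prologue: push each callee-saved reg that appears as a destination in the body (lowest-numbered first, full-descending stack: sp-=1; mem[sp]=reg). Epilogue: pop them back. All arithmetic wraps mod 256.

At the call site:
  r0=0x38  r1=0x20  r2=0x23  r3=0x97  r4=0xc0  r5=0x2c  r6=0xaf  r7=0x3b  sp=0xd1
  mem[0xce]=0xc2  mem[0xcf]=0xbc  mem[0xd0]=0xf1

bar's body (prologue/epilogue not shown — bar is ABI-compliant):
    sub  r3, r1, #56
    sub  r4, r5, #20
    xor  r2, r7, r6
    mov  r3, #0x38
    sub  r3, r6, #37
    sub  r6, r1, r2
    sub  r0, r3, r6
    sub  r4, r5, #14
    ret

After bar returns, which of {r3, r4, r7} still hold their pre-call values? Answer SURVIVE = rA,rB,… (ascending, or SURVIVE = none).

prologue: push r0 -> mem[0xd0]=0x38, sp=0xd0
prologue: push r3 -> mem[0xcf]=0x97, sp=0xcf
prologue: push r6 -> mem[0xce]=0xaf, sp=0xce
body[0] sub  r3, r1, #56 -> r3=0xe8
body[1] sub  r4, r5, #20 -> r4=0x18
body[2] xor  r2, r7, r6 -> r2=0x94
body[3] mov  r3, #0x38 -> r3=0x38
body[4] sub  r3, r6, #37 -> r3=0x8a
body[5] sub  r6, r1, r2 -> r6=0x8c
body[6] sub  r0, r3, r6 -> r0=0xfe
body[7] sub  r4, r5, #14 -> r4=0x1e
epilogue: pop r6=0xaf, sp=0xcf
epilogue: pop r3=0x97, sp=0xd0
epilogue: pop r0=0x38, sp=0xd1
r3: callee-saved, written=True
r4: caller-saved, written=True
r7: caller-saved, written=False

SURVIVE = r3,r7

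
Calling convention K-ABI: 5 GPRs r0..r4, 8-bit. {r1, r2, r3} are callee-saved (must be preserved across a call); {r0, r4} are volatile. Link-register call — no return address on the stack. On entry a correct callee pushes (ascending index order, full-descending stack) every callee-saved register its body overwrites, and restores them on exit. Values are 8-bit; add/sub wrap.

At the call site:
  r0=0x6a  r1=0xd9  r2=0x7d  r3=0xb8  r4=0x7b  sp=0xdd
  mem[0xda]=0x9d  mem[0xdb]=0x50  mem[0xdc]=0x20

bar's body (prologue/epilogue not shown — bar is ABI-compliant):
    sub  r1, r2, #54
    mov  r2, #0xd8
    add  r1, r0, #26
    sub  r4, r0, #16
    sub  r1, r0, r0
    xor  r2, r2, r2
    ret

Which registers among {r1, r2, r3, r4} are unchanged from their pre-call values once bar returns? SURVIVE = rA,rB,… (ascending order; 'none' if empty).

prologue: push r1 → mem[0xdc]=0xd9, sp=0xdc
prologue: push r2 → mem[0xdb]=0x7d, sp=0xdb
body[0] sub  r1, r2, #54 → r1=0x47
body[1] mov  r2, #0xd8 → r2=0xd8
body[2] add  r1, r0, #26 → r1=0x84
body[3] sub  r4, r0, #16 → r4=0x5a
body[4] sub  r1, r0, r0 → r1=0x00
body[5] xor  r2, r2, r2 → r2=0x00
epilogue: pop r2=0x7d, sp=0xdc
epilogue: pop r1=0xd9, sp=0xdd
r1: callee-saved, written=True
r2: callee-saved, written=True
r3: callee-saved, written=False
r4: caller-saved, written=True

SURVIVE = r1,r2,r3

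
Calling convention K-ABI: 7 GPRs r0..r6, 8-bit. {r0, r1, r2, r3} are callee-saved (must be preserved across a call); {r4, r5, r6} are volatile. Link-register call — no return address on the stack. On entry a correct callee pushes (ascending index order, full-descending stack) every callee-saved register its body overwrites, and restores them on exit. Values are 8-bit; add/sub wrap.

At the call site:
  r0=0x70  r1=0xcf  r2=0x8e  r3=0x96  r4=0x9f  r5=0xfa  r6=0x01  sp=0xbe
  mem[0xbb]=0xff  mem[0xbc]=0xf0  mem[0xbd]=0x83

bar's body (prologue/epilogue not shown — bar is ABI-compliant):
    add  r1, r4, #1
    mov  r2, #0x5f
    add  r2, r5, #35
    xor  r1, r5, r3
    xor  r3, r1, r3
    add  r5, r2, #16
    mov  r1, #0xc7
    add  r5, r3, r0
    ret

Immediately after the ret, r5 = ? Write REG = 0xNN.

prologue: push r1 → mem[0xbd]=0xcf, sp=0xbd
prologue: push r2 → mem[0xbc]=0x8e, sp=0xbc
prologue: push r3 → mem[0xbb]=0x96, sp=0xbb
body[0] add  r1, r4, #1 → r1=0xa0
body[1] mov  r2, #0x5f → r2=0x5f
body[2] add  r2, r5, #35 → r2=0x1d
body[3] xor  r1, r5, r3 → r1=0x6c
body[4] xor  r3, r1, r3 → r3=0xfa
body[5] add  r5, r2, #16 → r5=0x2d
body[6] mov  r1, #0xc7 → r1=0xc7
body[7] add  r5, r3, r0 → r5=0x6a
epilogue: pop r3=0x96, sp=0xbc
epilogue: pop r2=0x8e, sp=0xbd
epilogue: pop r1=0xcf, sp=0xbe
r5 is caller-saved → body value

REG = 0x6a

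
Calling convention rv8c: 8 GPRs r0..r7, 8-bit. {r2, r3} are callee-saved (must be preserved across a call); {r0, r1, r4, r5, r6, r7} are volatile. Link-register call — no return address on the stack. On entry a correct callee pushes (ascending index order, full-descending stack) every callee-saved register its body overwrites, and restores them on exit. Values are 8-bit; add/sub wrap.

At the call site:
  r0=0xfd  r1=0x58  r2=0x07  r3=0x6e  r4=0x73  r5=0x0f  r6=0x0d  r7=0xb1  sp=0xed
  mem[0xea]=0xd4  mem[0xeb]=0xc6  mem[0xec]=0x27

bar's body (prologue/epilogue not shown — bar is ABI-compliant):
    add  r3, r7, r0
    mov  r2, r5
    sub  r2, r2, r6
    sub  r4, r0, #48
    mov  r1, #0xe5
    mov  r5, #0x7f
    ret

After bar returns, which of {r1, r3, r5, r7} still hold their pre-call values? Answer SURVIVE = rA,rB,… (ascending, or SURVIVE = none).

prologue: push r2 → mem[0xec]=0x07, sp=0xec
prologue: push r3 → mem[0xeb]=0x6e, sp=0xeb
body[0] add  r3, r7, r0 → r3=0xae
body[1] mov  r2, r5 → r2=0x0f
body[2] sub  r2, r2, r6 → r2=0x02
body[3] sub  r4, r0, #48 → r4=0xcd
body[4] mov  r1, #0xe5 → r1=0xe5
body[5] mov  r5, #0x7f → r5=0x7f
epilogue: pop r3=0x6e, sp=0xec
epilogue: pop r2=0x07, sp=0xed
r1: caller-saved, written=True
r3: callee-saved, written=True
r5: caller-saved, written=True
r7: caller-saved, written=False

SURVIVE = r3,r7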